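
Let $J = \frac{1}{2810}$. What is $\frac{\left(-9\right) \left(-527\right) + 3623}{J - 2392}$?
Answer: $- \frac{23508460}{6721519} \approx -3.4975$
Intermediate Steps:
$J = \frac{1}{2810} \approx 0.00035587$
$\frac{\left(-9\right) \left(-527\right) + 3623}{J - 2392} = \frac{\left(-9\right) \left(-527\right) + 3623}{\frac{1}{2810} - 2392} = \frac{4743 + 3623}{- \frac{6721519}{2810}} = 8366 \left(- \frac{2810}{6721519}\right) = - \frac{23508460}{6721519}$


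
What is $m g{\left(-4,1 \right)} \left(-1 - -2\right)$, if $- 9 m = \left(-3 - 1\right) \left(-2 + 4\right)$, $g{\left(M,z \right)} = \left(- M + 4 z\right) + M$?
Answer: $\frac{32}{9} \approx 3.5556$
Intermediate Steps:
$g{\left(M,z \right)} = 4 z$
$m = \frac{8}{9}$ ($m = - \frac{\left(-3 - 1\right) \left(-2 + 4\right)}{9} = - \frac{\left(-4\right) 2}{9} = \left(- \frac{1}{9}\right) \left(-8\right) = \frac{8}{9} \approx 0.88889$)
$m g{\left(-4,1 \right)} \left(-1 - -2\right) = \frac{8 \cdot 4 \cdot 1}{9} \left(-1 - -2\right) = \frac{8}{9} \cdot 4 \left(-1 + 2\right) = \frac{32}{9} \cdot 1 = \frac{32}{9}$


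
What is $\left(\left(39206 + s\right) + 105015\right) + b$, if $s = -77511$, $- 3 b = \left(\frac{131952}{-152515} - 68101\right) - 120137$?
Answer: $\frac{19744025824}{152515} \approx 1.2946 \cdot 10^{5}$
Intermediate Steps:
$b = \frac{9569750174}{152515}$ ($b = - \frac{\left(\frac{131952}{-152515} - 68101\right) - 120137}{3} = - \frac{\left(131952 \left(- \frac{1}{152515}\right) - 68101\right) - 120137}{3} = - \frac{\left(- \frac{131952}{152515} - 68101\right) - 120137}{3} = - \frac{- \frac{10386555967}{152515} - 120137}{3} = \left(- \frac{1}{3}\right) \left(- \frac{28709250522}{152515}\right) = \frac{9569750174}{152515} \approx 62746.0$)
$\left(\left(39206 + s\right) + 105015\right) + b = \left(\left(39206 - 77511\right) + 105015\right) + \frac{9569750174}{152515} = \left(-38305 + 105015\right) + \frac{9569750174}{152515} = 66710 + \frac{9569750174}{152515} = \frac{19744025824}{152515}$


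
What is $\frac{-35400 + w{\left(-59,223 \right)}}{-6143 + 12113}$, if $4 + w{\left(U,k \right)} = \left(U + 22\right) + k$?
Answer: $- \frac{17609}{2985} \approx -5.8992$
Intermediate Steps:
$w{\left(U,k \right)} = 18 + U + k$ ($w{\left(U,k \right)} = -4 + \left(\left(U + 22\right) + k\right) = -4 + \left(\left(22 + U\right) + k\right) = -4 + \left(22 + U + k\right) = 18 + U + k$)
$\frac{-35400 + w{\left(-59,223 \right)}}{-6143 + 12113} = \frac{-35400 + \left(18 - 59 + 223\right)}{-6143 + 12113} = \frac{-35400 + 182}{5970} = \left(-35218\right) \frac{1}{5970} = - \frac{17609}{2985}$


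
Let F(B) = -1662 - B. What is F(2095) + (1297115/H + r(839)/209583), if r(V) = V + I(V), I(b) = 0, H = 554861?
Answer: -436627080860567/116289432963 ≈ -3754.7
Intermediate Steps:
r(V) = V (r(V) = V + 0 = V)
F(2095) + (1297115/H + r(839)/209583) = (-1662 - 1*2095) + (1297115/554861 + 839/209583) = (-1662 - 2095) + (1297115*(1/554861) + 839*(1/209583)) = -3757 + (1297115/554861 + 839/209583) = -3757 + 272318781424/116289432963 = -436627080860567/116289432963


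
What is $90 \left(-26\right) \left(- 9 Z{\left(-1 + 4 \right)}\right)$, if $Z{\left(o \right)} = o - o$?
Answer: $0$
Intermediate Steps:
$Z{\left(o \right)} = 0$
$90 \left(-26\right) \left(- 9 Z{\left(-1 + 4 \right)}\right) = 90 \left(-26\right) \left(\left(-9\right) 0\right) = \left(-2340\right) 0 = 0$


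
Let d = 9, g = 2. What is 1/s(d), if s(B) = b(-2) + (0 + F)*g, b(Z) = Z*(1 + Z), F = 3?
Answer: ⅛ ≈ 0.12500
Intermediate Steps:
s(B) = 8 (s(B) = -2*(1 - 2) + (0 + 3)*2 = -2*(-1) + 3*2 = 2 + 6 = 8)
1/s(d) = 1/8 = ⅛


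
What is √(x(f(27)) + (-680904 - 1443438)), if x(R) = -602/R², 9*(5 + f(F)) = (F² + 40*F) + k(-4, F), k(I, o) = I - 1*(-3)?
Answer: 12*I*√45852874990/1763 ≈ 1457.5*I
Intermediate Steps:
k(I, o) = 3 + I (k(I, o) = I + 3 = 3 + I)
f(F) = -46/9 + F²/9 + 40*F/9 (f(F) = -5 + ((F² + 40*F) + (3 - 4))/9 = -5 + ((F² + 40*F) - 1)/9 = -5 + (-1 + F² + 40*F)/9 = -5 + (-⅑ + F²/9 + 40*F/9) = -46/9 + F²/9 + 40*F/9)
x(R) = -602/R²
√(x(f(27)) + (-680904 - 1443438)) = √(-602/(-46/9 + (⅑)*27² + (40/9)*27)² + (-680904 - 1443438)) = √(-602/(-46/9 + (⅑)*729 + 120)² - 2124342) = √(-602/(-46/9 + 81 + 120)² - 2124342) = √(-602/(1763/9)² - 2124342) = √(-602*81/3108169 - 2124342) = √(-1134/72283 - 2124342) = √(-153553813920/72283) = 12*I*√45852874990/1763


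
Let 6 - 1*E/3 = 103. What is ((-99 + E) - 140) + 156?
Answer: -374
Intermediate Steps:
E = -291 (E = 18 - 3*103 = 18 - 309 = -291)
((-99 + E) - 140) + 156 = ((-99 - 291) - 140) + 156 = (-390 - 140) + 156 = -530 + 156 = -374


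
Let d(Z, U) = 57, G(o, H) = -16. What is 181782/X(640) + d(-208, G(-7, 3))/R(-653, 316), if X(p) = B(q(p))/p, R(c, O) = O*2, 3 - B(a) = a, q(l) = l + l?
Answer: -73527110571/807064 ≈ -91104.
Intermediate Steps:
q(l) = 2*l
B(a) = 3 - a
R(c, O) = 2*O
X(p) = (3 - 2*p)/p
181782/X(640) + d(-208, G(-7, 3))/R(-653, 316) = 181782/(-2 + 3/640) + 57/((2*316)) = 181782/(-2 + 3*(1/640)) + 57/632 = 181782/(-2 + 3/640) + 57*(1/632) = 181782/(-1277/640) + 57/632 = 181782*(-640/1277) + 57/632 = -116340480/1277 + 57/632 = -73527110571/807064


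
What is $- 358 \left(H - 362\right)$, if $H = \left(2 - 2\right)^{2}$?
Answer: $129596$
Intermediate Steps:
$H = 0$ ($H = 0^{2} = 0$)
$- 358 \left(H - 362\right) = - 358 \left(0 - 362\right) = \left(-358\right) \left(-362\right) = 129596$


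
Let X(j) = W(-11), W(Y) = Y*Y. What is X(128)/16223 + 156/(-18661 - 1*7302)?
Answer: 610735/421197749 ≈ 0.0014500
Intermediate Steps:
W(Y) = Y**2
X(j) = 121 (X(j) = (-11)**2 = 121)
X(128)/16223 + 156/(-18661 - 1*7302) = 121/16223 + 156/(-18661 - 1*7302) = 121*(1/16223) + 156/(-18661 - 7302) = 121/16223 + 156/(-25963) = 121/16223 + 156*(-1/25963) = 121/16223 - 156/25963 = 610735/421197749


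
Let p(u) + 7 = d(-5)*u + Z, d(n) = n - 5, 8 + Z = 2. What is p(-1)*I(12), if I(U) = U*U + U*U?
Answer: -864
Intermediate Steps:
Z = -6 (Z = -8 + 2 = -6)
d(n) = -5 + n
I(U) = 2*U² (I(U) = U² + U² = 2*U²)
p(u) = -13 - 10*u (p(u) = -7 + ((-5 - 5)*u - 6) = -7 + (-10*u - 6) = -7 + (-6 - 10*u) = -13 - 10*u)
p(-1)*I(12) = (-13 - 10*(-1))*(2*12²) = (-13 + 10)*(2*144) = -3*288 = -864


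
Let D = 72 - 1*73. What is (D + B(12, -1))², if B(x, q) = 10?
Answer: 81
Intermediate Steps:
D = -1 (D = 72 - 73 = -1)
(D + B(12, -1))² = (-1 + 10)² = 9² = 81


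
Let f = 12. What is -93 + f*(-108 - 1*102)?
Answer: -2613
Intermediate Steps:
-93 + f*(-108 - 1*102) = -93 + 12*(-108 - 1*102) = -93 + 12*(-108 - 102) = -93 + 12*(-210) = -93 - 2520 = -2613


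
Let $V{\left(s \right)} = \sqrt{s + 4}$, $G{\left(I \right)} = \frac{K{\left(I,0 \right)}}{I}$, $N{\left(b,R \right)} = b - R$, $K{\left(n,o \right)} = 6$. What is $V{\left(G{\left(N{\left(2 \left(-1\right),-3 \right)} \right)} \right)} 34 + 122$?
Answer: $122 + 34 \sqrt{10} \approx 229.52$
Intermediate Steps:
$G{\left(I \right)} = \frac{6}{I}$
$V{\left(s \right)} = \sqrt{4 + s}$
$V{\left(G{\left(N{\left(2 \left(-1\right),-3 \right)} \right)} \right)} 34 + 122 = \sqrt{4 + \frac{6}{2 \left(-1\right) - -3}} \cdot 34 + 122 = \sqrt{4 + \frac{6}{-2 + 3}} \cdot 34 + 122 = \sqrt{4 + \frac{6}{1}} \cdot 34 + 122 = \sqrt{4 + 6 \cdot 1} \cdot 34 + 122 = \sqrt{4 + 6} \cdot 34 + 122 = \sqrt{10} \cdot 34 + 122 = 34 \sqrt{10} + 122 = 122 + 34 \sqrt{10}$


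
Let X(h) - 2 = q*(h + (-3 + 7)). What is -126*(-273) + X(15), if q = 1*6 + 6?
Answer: 34628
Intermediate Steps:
q = 12 (q = 6 + 6 = 12)
X(h) = 50 + 12*h (X(h) = 2 + 12*(h + (-3 + 7)) = 2 + 12*(h + 4) = 2 + 12*(4 + h) = 2 + (48 + 12*h) = 50 + 12*h)
-126*(-273) + X(15) = -126*(-273) + (50 + 12*15) = 34398 + (50 + 180) = 34398 + 230 = 34628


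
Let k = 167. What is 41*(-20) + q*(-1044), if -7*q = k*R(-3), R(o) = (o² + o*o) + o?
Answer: 2609480/7 ≈ 3.7278e+5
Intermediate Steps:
R(o) = o + 2*o² (R(o) = (o² + o²) + o = 2*o² + o = o + 2*o²)
q = -2505/7 (q = -167*(-3*(1 + 2*(-3)))/7 = -167*(-3*(1 - 6))/7 = -167*(-3*(-5))/7 = -167*15/7 = -⅐*2505 = -2505/7 ≈ -357.86)
41*(-20) + q*(-1044) = 41*(-20) - 2505/7*(-1044) = -820 + 2615220/7 = 2609480/7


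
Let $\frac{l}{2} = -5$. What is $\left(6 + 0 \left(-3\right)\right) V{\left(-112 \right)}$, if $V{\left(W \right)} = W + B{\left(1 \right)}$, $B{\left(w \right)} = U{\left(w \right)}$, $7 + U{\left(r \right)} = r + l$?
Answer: $-768$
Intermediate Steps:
$l = -10$ ($l = 2 \left(-5\right) = -10$)
$U{\left(r \right)} = -17 + r$ ($U{\left(r \right)} = -7 + \left(r - 10\right) = -7 + \left(-10 + r\right) = -17 + r$)
$B{\left(w \right)} = -17 + w$
$V{\left(W \right)} = -16 + W$ ($V{\left(W \right)} = W + \left(-17 + 1\right) = W - 16 = -16 + W$)
$\left(6 + 0 \left(-3\right)\right) V{\left(-112 \right)} = \left(6 + 0 \left(-3\right)\right) \left(-16 - 112\right) = \left(6 + 0\right) \left(-128\right) = 6 \left(-128\right) = -768$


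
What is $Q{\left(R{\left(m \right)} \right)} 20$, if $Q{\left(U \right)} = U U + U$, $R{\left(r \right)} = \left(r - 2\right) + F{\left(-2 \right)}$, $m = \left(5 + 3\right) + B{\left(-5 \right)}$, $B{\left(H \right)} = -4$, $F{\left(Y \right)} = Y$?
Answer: $0$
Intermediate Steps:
$m = 4$ ($m = \left(5 + 3\right) - 4 = 8 - 4 = 4$)
$R{\left(r \right)} = -4 + r$ ($R{\left(r \right)} = \left(r - 2\right) - 2 = \left(-2 + r\right) - 2 = -4 + r$)
$Q{\left(U \right)} = U + U^{2}$ ($Q{\left(U \right)} = U^{2} + U = U + U^{2}$)
$Q{\left(R{\left(m \right)} \right)} 20 = \left(-4 + 4\right) \left(1 + \left(-4 + 4\right)\right) 20 = 0 \left(1 + 0\right) 20 = 0 \cdot 1 \cdot 20 = 0 \cdot 20 = 0$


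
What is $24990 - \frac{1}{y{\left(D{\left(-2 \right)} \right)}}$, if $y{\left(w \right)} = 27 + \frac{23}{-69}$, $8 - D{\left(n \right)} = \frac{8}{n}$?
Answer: $\frac{1999197}{80} \approx 24990.0$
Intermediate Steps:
$D{\left(n \right)} = 8 - \frac{8}{n}$
$y{\left(w \right)} = \frac{80}{3}$ ($y{\left(w \right)} = 27 + 23 \left(- \frac{1}{69}\right) = 27 - \frac{1}{3} = \frac{80}{3}$)
$24990 - \frac{1}{y{\left(D{\left(-2 \right)} \right)}} = 24990 - \frac{1}{\frac{80}{3}} = 24990 - \frac{3}{80} = \frac{1999197}{80}$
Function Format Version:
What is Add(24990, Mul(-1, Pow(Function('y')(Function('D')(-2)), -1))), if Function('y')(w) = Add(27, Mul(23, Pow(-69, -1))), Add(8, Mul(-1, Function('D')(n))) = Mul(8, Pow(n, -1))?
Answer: Rational(1999197, 80) ≈ 24990.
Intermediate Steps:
Function('D')(n) = Add(8, Mul(-8, Pow(n, -1))) (Function('D')(n) = Add(8, Mul(-1, Mul(8, Pow(n, -1)))) = Add(8, Mul(-8, Pow(n, -1))))
Function('y')(w) = Rational(80, 3) (Function('y')(w) = Add(27, Mul(23, Rational(-1, 69))) = Add(27, Rational(-1, 3)) = Rational(80, 3))
Add(24990, Mul(-1, Pow(Function('y')(Function('D')(-2)), -1))) = Add(24990, Mul(-1, Pow(Rational(80, 3), -1))) = Add(24990, Mul(-1, Rational(3, 80))) = Add(24990, Rational(-3, 80)) = Rational(1999197, 80)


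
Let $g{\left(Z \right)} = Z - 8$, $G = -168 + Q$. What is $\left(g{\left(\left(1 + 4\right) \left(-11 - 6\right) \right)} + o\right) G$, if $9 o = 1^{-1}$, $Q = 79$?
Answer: $\frac{74404}{9} \approx 8267.1$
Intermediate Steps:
$G = -89$ ($G = -168 + 79 = -89$)
$o = \frac{1}{9}$ ($o = \frac{1}{9 \cdot 1} = \frac{1}{9} \cdot 1 = \frac{1}{9} \approx 0.11111$)
$g{\left(Z \right)} = -8 + Z$
$\left(g{\left(\left(1 + 4\right) \left(-11 - 6\right) \right)} + o\right) G = \left(\left(-8 + \left(1 + 4\right) \left(-11 - 6\right)\right) + \frac{1}{9}\right) \left(-89\right) = \left(\left(-8 + 5 \left(-17\right)\right) + \frac{1}{9}\right) \left(-89\right) = \left(\left(-8 - 85\right) + \frac{1}{9}\right) \left(-89\right) = \left(-93 + \frac{1}{9}\right) \left(-89\right) = \left(- \frac{836}{9}\right) \left(-89\right) = \frac{74404}{9}$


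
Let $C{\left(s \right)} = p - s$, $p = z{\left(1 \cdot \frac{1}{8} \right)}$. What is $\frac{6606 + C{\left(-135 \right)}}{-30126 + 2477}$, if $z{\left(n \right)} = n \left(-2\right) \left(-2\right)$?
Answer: $- \frac{13483}{55298} \approx -0.24382$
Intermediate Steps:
$z{\left(n \right)} = 4 n$ ($z{\left(n \right)} = - 2 n \left(-2\right) = 4 n$)
$p = \frac{1}{2}$ ($p = 4 \cdot 1 \cdot \frac{1}{8} = 4 \cdot \frac{1}{8} = \frac{1}{2} \approx 0.5$)
$C{\left(s \right)} = \frac{1}{2} - s$
$\frac{6606 + C{\left(-135 \right)}}{-30126 + 2477} = \frac{6606 + \left(\frac{1}{2} - -135\right)}{-30126 + 2477} = \frac{6606 + \left(\frac{1}{2} + 135\right)}{-27649} = \left(6606 + \frac{271}{2}\right) \left(- \frac{1}{27649}\right) = \frac{13483}{2} \left(- \frac{1}{27649}\right) = - \frac{13483}{55298}$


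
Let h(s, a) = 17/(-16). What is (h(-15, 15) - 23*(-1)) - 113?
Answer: -1457/16 ≈ -91.063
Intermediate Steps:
h(s, a) = -17/16 (h(s, a) = 17*(-1/16) = -17/16)
(h(-15, 15) - 23*(-1)) - 113 = (-17/16 - 23*(-1)) - 113 = (-17/16 + 23) - 113 = 351/16 - 113 = -1457/16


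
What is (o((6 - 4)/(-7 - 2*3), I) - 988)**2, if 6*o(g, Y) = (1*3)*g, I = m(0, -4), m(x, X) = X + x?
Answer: 164994025/169 ≈ 9.7630e+5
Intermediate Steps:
I = -4 (I = -4 + 0 = -4)
o(g, Y) = g/2 (o(g, Y) = ((1*3)*g)/6 = (3*g)/6 = g/2)
(o((6 - 4)/(-7 - 2*3), I) - 988)**2 = (((6 - 4)/(-7 - 2*3))/2 - 988)**2 = ((2/(-7 - 6))/2 - 988)**2 = ((2/(-13))/2 - 988)**2 = ((2*(-1/13))/2 - 988)**2 = ((1/2)*(-2/13) - 988)**2 = (-1/13 - 988)**2 = (-12845/13)**2 = 164994025/169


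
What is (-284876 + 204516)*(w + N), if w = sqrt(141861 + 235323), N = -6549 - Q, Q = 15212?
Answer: 1748713960 - 321440*sqrt(23574) ≈ 1.6994e+9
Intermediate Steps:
N = -21761 (N = -6549 - 1*15212 = -6549 - 15212 = -21761)
w = 4*sqrt(23574) (w = sqrt(377184) = 4*sqrt(23574) ≈ 614.15)
(-284876 + 204516)*(w + N) = (-284876 + 204516)*(4*sqrt(23574) - 21761) = -80360*(-21761 + 4*sqrt(23574)) = 1748713960 - 321440*sqrt(23574)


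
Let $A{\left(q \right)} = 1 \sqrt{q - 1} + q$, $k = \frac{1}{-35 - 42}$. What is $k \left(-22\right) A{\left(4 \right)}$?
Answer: $\frac{8}{7} + \frac{2 \sqrt{3}}{7} \approx 1.6377$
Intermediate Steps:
$k = - \frac{1}{77}$ ($k = \frac{1}{-77} = - \frac{1}{77} \approx -0.012987$)
$A{\left(q \right)} = q + \sqrt{-1 + q}$ ($A{\left(q \right)} = 1 \sqrt{-1 + q} + q = \sqrt{-1 + q} + q = q + \sqrt{-1 + q}$)
$k \left(-22\right) A{\left(4 \right)} = \left(- \frac{1}{77}\right) \left(-22\right) \left(4 + \sqrt{-1 + 4}\right) = \frac{2 \left(4 + \sqrt{3}\right)}{7} = \frac{8}{7} + \frac{2 \sqrt{3}}{7}$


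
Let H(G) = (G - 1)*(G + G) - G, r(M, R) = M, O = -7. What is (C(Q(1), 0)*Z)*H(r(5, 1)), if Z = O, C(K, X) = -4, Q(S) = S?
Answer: 980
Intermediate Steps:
Z = -7
H(G) = -G + 2*G*(-1 + G) (H(G) = (-1 + G)*(2*G) - G = 2*G*(-1 + G) - G = -G + 2*G*(-1 + G))
(C(Q(1), 0)*Z)*H(r(5, 1)) = (-4*(-7))*(5*(-3 + 2*5)) = 28*(5*(-3 + 10)) = 28*(5*7) = 28*35 = 980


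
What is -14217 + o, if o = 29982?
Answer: 15765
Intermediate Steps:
-14217 + o = -14217 + 29982 = 15765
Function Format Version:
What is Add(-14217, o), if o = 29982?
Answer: 15765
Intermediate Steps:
Add(-14217, o) = Add(-14217, 29982) = 15765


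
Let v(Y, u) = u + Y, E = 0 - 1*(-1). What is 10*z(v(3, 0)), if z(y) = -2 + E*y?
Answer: 10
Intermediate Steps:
E = 1 (E = 0 + 1 = 1)
v(Y, u) = Y + u
z(y) = -2 + y (z(y) = -2 + 1*y = -2 + y)
10*z(v(3, 0)) = 10*(-2 + (3 + 0)) = 10*(-2 + 3) = 10*1 = 10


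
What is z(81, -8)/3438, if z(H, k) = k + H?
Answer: 73/3438 ≈ 0.021233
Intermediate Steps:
z(H, k) = H + k
z(81, -8)/3438 = (81 - 8)/3438 = 73*(1/3438) = 73/3438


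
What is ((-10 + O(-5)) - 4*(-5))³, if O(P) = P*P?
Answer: 42875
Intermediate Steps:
O(P) = P²
((-10 + O(-5)) - 4*(-5))³ = ((-10 + (-5)²) - 4*(-5))³ = ((-10 + 25) + 20)³ = (15 + 20)³ = 35³ = 42875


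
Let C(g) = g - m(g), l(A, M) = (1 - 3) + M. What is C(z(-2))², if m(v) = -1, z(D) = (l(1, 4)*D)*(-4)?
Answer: 289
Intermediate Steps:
l(A, M) = -2 + M
z(D) = -8*D (z(D) = ((-2 + 4)*D)*(-4) = (2*D)*(-4) = -8*D)
C(g) = 1 + g (C(g) = g - 1*(-1) = g + 1 = 1 + g)
C(z(-2))² = (1 - 8*(-2))² = (1 + 16)² = 17² = 289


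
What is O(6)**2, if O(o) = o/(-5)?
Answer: 36/25 ≈ 1.4400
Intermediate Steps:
O(o) = -o/5 (O(o) = o*(-1/5) = -o/5)
O(6)**2 = (-1/5*6)**2 = (-6/5)**2 = 36/25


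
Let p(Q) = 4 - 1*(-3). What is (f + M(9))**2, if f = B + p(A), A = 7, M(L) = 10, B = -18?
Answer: 1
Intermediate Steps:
p(Q) = 7 (p(Q) = 4 + 3 = 7)
f = -11 (f = -18 + 7 = -11)
(f + M(9))**2 = (-11 + 10)**2 = (-1)**2 = 1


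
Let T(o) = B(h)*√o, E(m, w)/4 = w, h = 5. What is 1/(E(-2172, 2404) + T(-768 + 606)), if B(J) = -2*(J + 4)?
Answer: 1202/11564993 + 81*I*√2/46259972 ≈ 0.00010393 + 2.4763e-6*I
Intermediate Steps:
E(m, w) = 4*w
B(J) = -8 - 2*J (B(J) = -2*(4 + J) = -8 - 2*J)
T(o) = -18*√o (T(o) = (-8 - 2*5)*√o = (-8 - 10)*√o = -18*√o)
1/(E(-2172, 2404) + T(-768 + 606)) = 1/(4*2404 - 18*√(-768 + 606)) = 1/(9616 - 162*I*√2)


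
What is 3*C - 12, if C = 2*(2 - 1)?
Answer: -6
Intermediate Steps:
C = 2 (C = 2*1 = 2)
3*C - 12 = 3*2 - 12 = 6 - 12 = -6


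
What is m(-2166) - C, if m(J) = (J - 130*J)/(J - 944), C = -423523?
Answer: 658438558/1555 ≈ 4.2343e+5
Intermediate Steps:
m(J) = -129*J/(-944 + J) (m(J) = (-129*J)/(-944 + J) = -129*J/(-944 + J))
m(-2166) - C = -129*(-2166)/(-944 - 2166) - 1*(-423523) = -129*(-2166)/(-3110) + 423523 = -129*(-2166)*(-1/3110) + 423523 = -139707/1555 + 423523 = 658438558/1555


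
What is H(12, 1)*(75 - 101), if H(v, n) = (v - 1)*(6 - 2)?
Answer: -1144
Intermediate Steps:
H(v, n) = -4 + 4*v (H(v, n) = (-1 + v)*4 = -4 + 4*v)
H(12, 1)*(75 - 101) = (-4 + 4*12)*(75 - 101) = (-4 + 48)*(-26) = 44*(-26) = -1144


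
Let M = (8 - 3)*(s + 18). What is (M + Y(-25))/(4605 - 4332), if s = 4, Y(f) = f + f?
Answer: 20/91 ≈ 0.21978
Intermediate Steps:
Y(f) = 2*f
M = 110 (M = (8 - 3)*(4 + 18) = 5*22 = 110)
(M + Y(-25))/(4605 - 4332) = (110 + 2*(-25))/(4605 - 4332) = (110 - 50)/273 = 60*(1/273) = 20/91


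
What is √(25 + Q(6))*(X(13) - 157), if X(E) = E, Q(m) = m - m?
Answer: -720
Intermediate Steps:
Q(m) = 0
√(25 + Q(6))*(X(13) - 157) = √(25 + 0)*(13 - 157) = √25*(-144) = 5*(-144) = -720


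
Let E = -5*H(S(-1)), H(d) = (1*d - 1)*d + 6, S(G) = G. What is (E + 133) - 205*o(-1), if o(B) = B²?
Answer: -112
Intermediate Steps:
H(d) = 6 + d*(-1 + d) (H(d) = (d - 1)*d + 6 = (-1 + d)*d + 6 = d*(-1 + d) + 6 = 6 + d*(-1 + d))
E = -40 (E = -5*(6 + (-1)² - 1*(-1)) = -5*(6 + 1 + 1) = -5*8 = -40)
(E + 133) - 205*o(-1) = (-40 + 133) - 205*(-1)² = 93 - 205*1 = 93 - 205 = -112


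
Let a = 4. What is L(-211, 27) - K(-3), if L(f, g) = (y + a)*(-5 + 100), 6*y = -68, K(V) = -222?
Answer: -1424/3 ≈ -474.67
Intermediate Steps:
y = -34/3 (y = (1/6)*(-68) = -34/3 ≈ -11.333)
L(f, g) = -2090/3 (L(f, g) = (-34/3 + 4)*(-5 + 100) = -22/3*95 = -2090/3)
L(-211, 27) - K(-3) = -2090/3 - 1*(-222) = -2090/3 + 222 = -1424/3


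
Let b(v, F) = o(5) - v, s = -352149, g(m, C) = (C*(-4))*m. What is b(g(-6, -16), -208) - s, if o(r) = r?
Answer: 352538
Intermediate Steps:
g(m, C) = -4*C*m (g(m, C) = (-4*C)*m = -4*C*m)
b(v, F) = 5 - v
b(g(-6, -16), -208) - s = (5 - (-4)*(-16)*(-6)) - 1*(-352149) = (5 - 1*(-384)) + 352149 = (5 + 384) + 352149 = 389 + 352149 = 352538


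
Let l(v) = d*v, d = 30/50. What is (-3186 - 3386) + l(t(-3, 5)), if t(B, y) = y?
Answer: -6569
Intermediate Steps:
d = 3/5 (d = 30*(1/50) = 3/5 ≈ 0.60000)
l(v) = 3*v/5
(-3186 - 3386) + l(t(-3, 5)) = (-3186 - 3386) + (3/5)*5 = -6572 + 3 = -6569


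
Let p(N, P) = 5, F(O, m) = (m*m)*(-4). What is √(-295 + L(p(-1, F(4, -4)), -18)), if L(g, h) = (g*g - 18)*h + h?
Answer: I*√439 ≈ 20.952*I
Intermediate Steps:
F(O, m) = -4*m² (F(O, m) = m²*(-4) = -4*m²)
L(g, h) = h + h*(-18 + g²) (L(g, h) = (g² - 18)*h + h = (-18 + g²)*h + h = h*(-18 + g²) + h = h + h*(-18 + g²))
√(-295 + L(p(-1, F(4, -4)), -18)) = √(-295 - 18*(-17 + 5²)) = √(-295 - 18*(-17 + 25)) = √(-295 - 18*8) = √(-295 - 144) = √(-439) = I*√439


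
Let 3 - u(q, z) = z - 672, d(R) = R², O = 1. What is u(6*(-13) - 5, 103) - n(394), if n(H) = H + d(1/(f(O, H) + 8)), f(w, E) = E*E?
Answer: 4289924517407/24100699536 ≈ 178.00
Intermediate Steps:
f(w, E) = E²
n(H) = H + (8 + H²)⁻² (n(H) = H + (1/(H² + 8))² = H + (1/(8 + H²))² = H + (8 + H²)⁻²)
u(q, z) = 675 - z (u(q, z) = 3 - (z - 672) = 3 - (-672 + z) = 3 + (672 - z) = 675 - z)
u(6*(-13) - 5, 103) - n(394) = (675 - 1*103) - (394 + (8 + 394²)⁻²) = (675 - 103) - (394 + (8 + 155236)⁻²) = 572 - (394 + 155244⁻²) = 572 - (394 + 1/24100699536) = 572 - 1*9495675617185/24100699536 = 572 - 9495675617185/24100699536 = 4289924517407/24100699536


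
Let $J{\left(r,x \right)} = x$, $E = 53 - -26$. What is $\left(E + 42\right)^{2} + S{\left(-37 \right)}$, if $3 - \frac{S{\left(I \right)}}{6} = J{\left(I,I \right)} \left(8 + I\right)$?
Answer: $8221$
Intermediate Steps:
$E = 79$ ($E = 53 + 26 = 79$)
$S{\left(I \right)} = 18 - 6 I \left(8 + I\right)$
$\left(E + 42\right)^{2} + S{\left(-37 \right)} = \left(79 + 42\right)^{2} - \left(-1794 + 8214\right) = 121^{2} + \left(18 + 1776 - 8214\right) = 14641 + \left(18 + 1776 - 8214\right) = 14641 - 6420 = 8221$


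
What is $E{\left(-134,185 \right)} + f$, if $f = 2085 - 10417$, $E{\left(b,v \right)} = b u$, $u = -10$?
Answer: $-6992$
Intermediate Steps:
$E{\left(b,v \right)} = - 10 b$ ($E{\left(b,v \right)} = b \left(-10\right) = - 10 b$)
$f = -8332$ ($f = 2085 - 10417 = -8332$)
$E{\left(-134,185 \right)} + f = \left(-10\right) \left(-134\right) - 8332 = 1340 - 8332 = -6992$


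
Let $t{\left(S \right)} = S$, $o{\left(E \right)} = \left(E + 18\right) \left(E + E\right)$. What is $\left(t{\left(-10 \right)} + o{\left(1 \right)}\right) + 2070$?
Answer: $2098$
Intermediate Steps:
$o{\left(E \right)} = 2 E \left(18 + E\right)$ ($o{\left(E \right)} = \left(18 + E\right) 2 E = 2 E \left(18 + E\right)$)
$\left(t{\left(-10 \right)} + o{\left(1 \right)}\right) + 2070 = \left(-10 + 2 \cdot 1 \left(18 + 1\right)\right) + 2070 = \left(-10 + 2 \cdot 1 \cdot 19\right) + 2070 = \left(-10 + 38\right) + 2070 = 28 + 2070 = 2098$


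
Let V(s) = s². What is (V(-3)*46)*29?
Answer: 12006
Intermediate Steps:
(V(-3)*46)*29 = ((-3)²*46)*29 = (9*46)*29 = 414*29 = 12006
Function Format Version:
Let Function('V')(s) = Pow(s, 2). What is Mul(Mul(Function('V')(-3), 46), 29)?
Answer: 12006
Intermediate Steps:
Mul(Mul(Function('V')(-3), 46), 29) = Mul(Mul(Pow(-3, 2), 46), 29) = Mul(Mul(9, 46), 29) = Mul(414, 29) = 12006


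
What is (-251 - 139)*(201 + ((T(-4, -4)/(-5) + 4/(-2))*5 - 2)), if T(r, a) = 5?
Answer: -71760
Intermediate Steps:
(-251 - 139)*(201 + ((T(-4, -4)/(-5) + 4/(-2))*5 - 2)) = (-251 - 139)*(201 + ((5/(-5) + 4/(-2))*5 - 2)) = -390*(201 + ((5*(-⅕) + 4*(-½))*5 - 2)) = -390*(201 + ((-1 - 2)*5 - 2)) = -390*(201 + (-3*5 - 2)) = -390*(201 + (-15 - 2)) = -390*(201 - 17) = -390*184 = -71760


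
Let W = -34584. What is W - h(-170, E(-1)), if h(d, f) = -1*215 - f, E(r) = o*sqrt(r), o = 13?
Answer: -34369 + 13*I ≈ -34369.0 + 13.0*I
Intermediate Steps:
E(r) = 13*sqrt(r)
h(d, f) = -215 - f
W - h(-170, E(-1)) = -34584 - (-215 - 13*sqrt(-1)) = -34584 - (-215 - 13*I) = -34584 + (215 + 13*I) = -34369 + 13*I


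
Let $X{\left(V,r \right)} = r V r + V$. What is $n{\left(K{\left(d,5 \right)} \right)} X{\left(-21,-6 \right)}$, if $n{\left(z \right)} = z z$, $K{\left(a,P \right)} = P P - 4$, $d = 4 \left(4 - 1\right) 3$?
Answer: $-342657$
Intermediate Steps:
$X{\left(V,r \right)} = V + V r^{2}$ ($X{\left(V,r \right)} = V r r + V = V r^{2} + V = V + V r^{2}$)
$d = 36$ ($d = 4 \cdot 3 \cdot 3 = 12 \cdot 3 = 36$)
$K{\left(a,P \right)} = -4 + P^{2}$ ($K{\left(a,P \right)} = P^{2} - 4 = -4 + P^{2}$)
$n{\left(z \right)} = z^{2}$
$n{\left(K{\left(d,5 \right)} \right)} X{\left(-21,-6 \right)} = \left(-4 + 5^{2}\right)^{2} \left(- 21 \left(1 + \left(-6\right)^{2}\right)\right) = \left(-4 + 25\right)^{2} \left(- 21 \left(1 + 36\right)\right) = 21^{2} \left(\left(-21\right) 37\right) = 441 \left(-777\right) = -342657$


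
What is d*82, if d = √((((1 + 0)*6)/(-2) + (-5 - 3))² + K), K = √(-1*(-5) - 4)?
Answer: 82*√122 ≈ 905.72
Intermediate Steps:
K = 1 (K = √(5 - 4) = √1 = 1)
d = √122 (d = √((((1 + 0)*6)/(-2) + (-5 - 3))² + 1) = √(((1*6)*(-½) - 8)² + 1) = √((6*(-½) - 8)² + 1) = √((-3 - 8)² + 1) = √((-11)² + 1) = √(121 + 1) = √122 ≈ 11.045)
d*82 = √122*82 = 82*√122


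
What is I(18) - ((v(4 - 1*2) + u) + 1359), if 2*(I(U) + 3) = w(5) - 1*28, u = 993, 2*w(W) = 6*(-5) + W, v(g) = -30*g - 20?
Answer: -9181/4 ≈ -2295.3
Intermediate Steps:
v(g) = -20 - 30*g
w(W) = -15 + W/2 (w(W) = (6*(-5) + W)/2 = (-30 + W)/2 = -15 + W/2)
I(U) = -93/4 (I(U) = -3 + ((-15 + (½)*5) - 1*28)/2 = -3 + ((-15 + 5/2) - 28)/2 = -3 + (-25/2 - 28)/2 = -3 + (½)*(-81/2) = -3 - 81/4 = -93/4)
I(18) - ((v(4 - 1*2) + u) + 1359) = -93/4 - (((-20 - 30*(4 - 1*2)) + 993) + 1359) = -93/4 - (((-20 - 30*(4 - 2)) + 993) + 1359) = -93/4 - (((-20 - 30*2) + 993) + 1359) = -93/4 - (((-20 - 60) + 993) + 1359) = -93/4 - ((-80 + 993) + 1359) = -93/4 - (913 + 1359) = -93/4 - 1*2272 = -93/4 - 2272 = -9181/4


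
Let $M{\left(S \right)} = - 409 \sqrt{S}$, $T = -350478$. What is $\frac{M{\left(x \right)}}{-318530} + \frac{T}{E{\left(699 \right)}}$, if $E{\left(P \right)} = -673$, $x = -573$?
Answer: $\frac{350478}{673} + \frac{409 i \sqrt{573}}{318530} \approx 520.77 + 0.030736 i$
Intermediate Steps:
$\frac{M{\left(x \right)}}{-318530} + \frac{T}{E{\left(699 \right)}} = \frac{\left(-409\right) \sqrt{-573}}{-318530} - \frac{350478}{-673} = - 409 i \sqrt{573} \left(- \frac{1}{318530}\right) - - \frac{350478}{673} = - 409 i \sqrt{573} \left(- \frac{1}{318530}\right) + \frac{350478}{673} = \frac{409 i \sqrt{573}}{318530} + \frac{350478}{673} = \frac{350478}{673} + \frac{409 i \sqrt{573}}{318530}$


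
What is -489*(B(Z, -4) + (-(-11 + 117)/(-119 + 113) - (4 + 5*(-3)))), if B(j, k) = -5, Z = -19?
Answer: -11573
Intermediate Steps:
-489*(B(Z, -4) + (-(-11 + 117)/(-119 + 113) - (4 + 5*(-3)))) = -489*(-5 + (-(-11 + 117)/(-119 + 113) - (4 + 5*(-3)))) = -489*(-5 + (-106/(-6) - (4 - 15))) = -489*(-5 + (-106*(-1)/6 - 1*(-11))) = -489*(-5 + (-1*(-53/3) + 11)) = -489*(-5 + (53/3 + 11)) = -489*(-5 + 86/3) = -489*71/3 = -11573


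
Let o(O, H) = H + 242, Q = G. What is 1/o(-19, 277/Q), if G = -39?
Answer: 39/9161 ≈ 0.0042572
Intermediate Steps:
Q = -39
o(O, H) = 242 + H
1/o(-19, 277/Q) = 1/(242 + 277/(-39)) = 1/(242 + 277*(-1/39)) = 1/(242 - 277/39) = 1/(9161/39) = 39/9161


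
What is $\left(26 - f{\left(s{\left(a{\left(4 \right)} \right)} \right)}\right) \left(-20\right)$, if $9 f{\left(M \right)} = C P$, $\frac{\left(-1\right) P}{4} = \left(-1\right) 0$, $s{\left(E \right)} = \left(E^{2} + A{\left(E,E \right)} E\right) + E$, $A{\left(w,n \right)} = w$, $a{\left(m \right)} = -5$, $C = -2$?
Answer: $-520$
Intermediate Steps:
$s{\left(E \right)} = E + 2 E^{2}$ ($s{\left(E \right)} = \left(E^{2} + E E\right) + E = \left(E^{2} + E^{2}\right) + E = 2 E^{2} + E = E + 2 E^{2}$)
$P = 0$ ($P = - 4 \left(\left(-1\right) 0\right) = \left(-4\right) 0 = 0$)
$f{\left(M \right)} = 0$ ($f{\left(M \right)} = \frac{\left(-2\right) 0}{9} = \frac{1}{9} \cdot 0 = 0$)
$\left(26 - f{\left(s{\left(a{\left(4 \right)} \right)} \right)}\right) \left(-20\right) = \left(26 - 0\right) \left(-20\right) = \left(26 + 0\right) \left(-20\right) = 26 \left(-20\right) = -520$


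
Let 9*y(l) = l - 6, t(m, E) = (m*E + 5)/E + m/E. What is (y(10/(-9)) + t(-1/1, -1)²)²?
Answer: 3845521/6561 ≈ 586.12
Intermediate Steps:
t(m, E) = m/E + (5 + E*m)/E (t(m, E) = (E*m + 5)/E + m/E = (5 + E*m)/E + m/E = m/E + (5 + E*m)/E)
y(l) = -⅔ + l/9 (y(l) = (l - 6)/9 = (-6 + l)/9 = -⅔ + l/9)
(y(10/(-9)) + t(-1/1, -1)²)² = ((-⅔ + (10/(-9))/9) + ((5 - 1/1 - (-1)/1)/(-1))²)² = ((-⅔ + (10*(-⅑))/9) + (-(5 - 1*1 - (-1)))²)² = ((-⅔ + (⅑)*(-10/9)) + (-(5 - 1 - 1*(-1)))²)² = ((-⅔ - 10/81) + (-(5 - 1 + 1))²)² = (-64/81 + (-1*5)²)² = (-64/81 + (-5)²)² = (-64/81 + 25)² = (1961/81)² = 3845521/6561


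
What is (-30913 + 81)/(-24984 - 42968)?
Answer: 1927/4247 ≈ 0.45373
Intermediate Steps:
(-30913 + 81)/(-24984 - 42968) = -30832/(-67952) = -30832*(-1/67952) = 1927/4247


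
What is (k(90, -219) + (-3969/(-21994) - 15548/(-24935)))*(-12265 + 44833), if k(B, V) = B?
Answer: 115846155206124/39172885 ≈ 2.9573e+6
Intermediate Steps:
(k(90, -219) + (-3969/(-21994) - 15548/(-24935)))*(-12265 + 44833) = (90 + (-3969/(-21994) - 15548/(-24935)))*(-12265 + 44833) = (90 + (-3969*(-1/21994) - 15548*(-1/24935)))*32568 = (90 + (567/3142 + 15548/24935))*32568 = (90 + 62989961/78345770)*32568 = (7114109261/78345770)*32568 = 115846155206124/39172885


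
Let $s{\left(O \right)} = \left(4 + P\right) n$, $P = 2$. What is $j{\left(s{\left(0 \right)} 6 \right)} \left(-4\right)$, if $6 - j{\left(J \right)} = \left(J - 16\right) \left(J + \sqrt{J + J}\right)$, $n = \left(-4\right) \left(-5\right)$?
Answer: $2027496 + 33792 \sqrt{10} \approx 2.1344 \cdot 10^{6}$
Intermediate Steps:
$n = 20$
$s{\left(O \right)} = 120$ ($s{\left(O \right)} = \left(4 + 2\right) 20 = 6 \cdot 20 = 120$)
$j{\left(J \right)} = 6 - \left(-16 + J\right) \left(J + \sqrt{2} \sqrt{J}\right)$ ($j{\left(J \right)} = 6 - \left(J - 16\right) \left(J + \sqrt{J + J}\right) = 6 - \left(-16 + J\right) \left(J + \sqrt{2 J}\right) = 6 - \left(-16 + J\right) \left(J + \sqrt{2} \sqrt{J}\right)$)
$j{\left(s{\left(0 \right)} 6 \right)} \left(-4\right) = \left(6 - \left(120 \cdot 6\right)^{2} + 16 \cdot 120 \cdot 6 - \sqrt{2} \left(120 \cdot 6\right)^{\frac{3}{2}} + 16 \sqrt{2} \sqrt{120 \cdot 6}\right) \left(-4\right) = \left(6 - 720^{2} + 16 \cdot 720 - \sqrt{2} \cdot 720^{\frac{3}{2}} + 16 \sqrt{2} \sqrt{720}\right) \left(-4\right) = \left(6 - 518400 + 11520 - \sqrt{2} \cdot 8640 \sqrt{5} + 16 \sqrt{2} \cdot 12 \sqrt{5}\right) \left(-4\right) = \left(6 - 518400 + 11520 - 8640 \sqrt{10} + 192 \sqrt{10}\right) \left(-4\right) = \left(-506874 - 8448 \sqrt{10}\right) \left(-4\right) = 2027496 + 33792 \sqrt{10}$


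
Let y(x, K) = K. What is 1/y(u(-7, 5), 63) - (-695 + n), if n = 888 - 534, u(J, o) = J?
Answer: 21484/63 ≈ 341.02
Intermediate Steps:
n = 354
1/y(u(-7, 5), 63) - (-695 + n) = 1/63 - (-695 + 354) = 1/63 - 1*(-341) = 1/63 + 341 = 21484/63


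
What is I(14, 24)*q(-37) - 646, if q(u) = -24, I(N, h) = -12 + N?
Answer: -694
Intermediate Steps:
I(14, 24)*q(-37) - 646 = (-12 + 14)*(-24) - 646 = 2*(-24) - 646 = -48 - 646 = -694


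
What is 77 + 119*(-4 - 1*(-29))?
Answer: 3052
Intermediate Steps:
77 + 119*(-4 - 1*(-29)) = 77 + 119*(-4 + 29) = 77 + 119*25 = 77 + 2975 = 3052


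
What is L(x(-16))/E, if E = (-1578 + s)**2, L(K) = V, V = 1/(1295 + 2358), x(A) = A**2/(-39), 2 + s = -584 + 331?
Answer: 1/12273674517 ≈ 8.1475e-11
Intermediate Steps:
s = -255 (s = -2 + (-584 + 331) = -2 - 253 = -255)
x(A) = -A**2/39
V = 1/3653 ≈ 0.00027375
L(K) = 1/3653
E = 3359889 (E = (-1578 - 255)**2 = (-1833)**2 = 3359889)
L(x(-16))/E = (1/3653)/3359889 = (1/3653)*(1/3359889) = 1/12273674517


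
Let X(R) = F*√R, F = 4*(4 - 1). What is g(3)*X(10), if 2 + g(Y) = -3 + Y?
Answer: -24*√10 ≈ -75.895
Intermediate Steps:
F = 12 (F = 4*3 = 12)
g(Y) = -5 + Y (g(Y) = -2 + (-3 + Y) = -5 + Y)
X(R) = 12*√R
g(3)*X(10) = (-5 + 3)*(12*√10) = -24*√10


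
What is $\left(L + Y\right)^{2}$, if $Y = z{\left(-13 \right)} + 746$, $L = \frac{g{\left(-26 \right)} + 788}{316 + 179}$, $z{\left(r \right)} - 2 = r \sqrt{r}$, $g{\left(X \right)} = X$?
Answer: $\frac{15235444951}{27225} - \frac{3215524 i \sqrt{13}}{165} \approx 5.5961 \cdot 10^{5} - 70265.0 i$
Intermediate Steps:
$z{\left(r \right)} = 2 + r^{\frac{3}{2}}$ ($z{\left(r \right)} = 2 + r \sqrt{r} = 2 + r^{\frac{3}{2}}$)
$L = \frac{254}{165}$ ($L = \frac{-26 + 788}{316 + 179} = \frac{762}{495} = 762 \cdot \frac{1}{495} = \frac{254}{165} \approx 1.5394$)
$Y = 748 - 13 i \sqrt{13}$ ($Y = \left(2 + \left(-13\right)^{\frac{3}{2}}\right) + 746 = \left(2 - 13 i \sqrt{13}\right) + 746 = 748 - 13 i \sqrt{13} \approx 748.0 - 46.872 i$)
$\left(L + Y\right)^{2} = \left(\frac{254}{165} + \left(748 - 13 i \sqrt{13}\right)\right)^{2} = \left(\frac{123674}{165} - 13 i \sqrt{13}\right)^{2}$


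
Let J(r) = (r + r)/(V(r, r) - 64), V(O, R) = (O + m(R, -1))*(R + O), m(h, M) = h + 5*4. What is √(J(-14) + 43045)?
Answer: √17217930/20 ≈ 207.47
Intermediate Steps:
m(h, M) = 20 + h (m(h, M) = h + 20 = 20 + h)
V(O, R) = (O + R)*(20 + O + R) (V(O, R) = (O + (20 + R))*(R + O) = (20 + O + R)*(O + R) = (O + R)*(20 + O + R))
J(r) = 2*r/(-64 + 2*r² + 2*r*(20 + r)) (J(r) = (r + r)/((r² + r*r + r*(20 + r) + r*(20 + r)) - 64) = (2*r)/((r² + r² + r*(20 + r) + r*(20 + r)) - 64) = (2*r)/((2*r² + 2*r*(20 + r)) - 64) = (2*r)/(-64 + 2*r² + 2*r*(20 + r)) = 2*r/(-64 + 2*r² + 2*r*(20 + r)))
√(J(-14) + 43045) = √(-14/(-32 + (-14)² - 14*(20 - 14)) + 43045) = √(-14/(-32 + 196 - 14*6) + 43045) = √(-14/(-32 + 196 - 84) + 43045) = √(-14/80 + 43045) = √(-14*1/80 + 43045) = √(-7/40 + 43045) = √(1721793/40) = √17217930/20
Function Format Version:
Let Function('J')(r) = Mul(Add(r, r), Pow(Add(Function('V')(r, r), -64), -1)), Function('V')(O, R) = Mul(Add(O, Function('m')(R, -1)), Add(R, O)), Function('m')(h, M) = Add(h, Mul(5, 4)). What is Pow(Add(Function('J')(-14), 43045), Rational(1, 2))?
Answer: Mul(Rational(1, 20), Pow(17217930, Rational(1, 2))) ≈ 207.47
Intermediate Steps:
Function('m')(h, M) = Add(20, h) (Function('m')(h, M) = Add(h, 20) = Add(20, h))
Function('V')(O, R) = Mul(Add(O, R), Add(20, O, R)) (Function('V')(O, R) = Mul(Add(O, Add(20, R)), Add(R, O)) = Mul(Add(20, O, R), Add(O, R)) = Mul(Add(O, R), Add(20, O, R)))
Function('J')(r) = Mul(2, r, Pow(Add(-64, Mul(2, Pow(r, 2)), Mul(2, r, Add(20, r))), -1)) (Function('J')(r) = Mul(Add(r, r), Pow(Add(Add(Pow(r, 2), Mul(r, r), Mul(r, Add(20, r)), Mul(r, Add(20, r))), -64), -1)) = Mul(Mul(2, r), Pow(Add(Add(Pow(r, 2), Pow(r, 2), Mul(r, Add(20, r)), Mul(r, Add(20, r))), -64), -1)) = Mul(Mul(2, r), Pow(Add(Add(Mul(2, Pow(r, 2)), Mul(2, r, Add(20, r))), -64), -1)) = Mul(Mul(2, r), Pow(Add(-64, Mul(2, Pow(r, 2)), Mul(2, r, Add(20, r))), -1)) = Mul(2, r, Pow(Add(-64, Mul(2, Pow(r, 2)), Mul(2, r, Add(20, r))), -1)))
Pow(Add(Function('J')(-14), 43045), Rational(1, 2)) = Pow(Add(Mul(-14, Pow(Add(-32, Pow(-14, 2), Mul(-14, Add(20, -14))), -1)), 43045), Rational(1, 2)) = Pow(Add(Mul(-14, Pow(Add(-32, 196, Mul(-14, 6)), -1)), 43045), Rational(1, 2)) = Pow(Add(Mul(-14, Pow(Add(-32, 196, -84), -1)), 43045), Rational(1, 2)) = Pow(Add(Mul(-14, Pow(80, -1)), 43045), Rational(1, 2)) = Pow(Add(Mul(-14, Rational(1, 80)), 43045), Rational(1, 2)) = Pow(Add(Rational(-7, 40), 43045), Rational(1, 2)) = Pow(Rational(1721793, 40), Rational(1, 2)) = Mul(Rational(1, 20), Pow(17217930, Rational(1, 2)))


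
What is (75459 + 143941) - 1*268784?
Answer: -49384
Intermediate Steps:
(75459 + 143941) - 1*268784 = 219400 - 268784 = -49384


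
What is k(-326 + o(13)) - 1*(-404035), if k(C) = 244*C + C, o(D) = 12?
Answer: 327105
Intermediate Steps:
k(C) = 245*C
k(-326 + o(13)) - 1*(-404035) = 245*(-326 + 12) - 1*(-404035) = 245*(-314) + 404035 = -76930 + 404035 = 327105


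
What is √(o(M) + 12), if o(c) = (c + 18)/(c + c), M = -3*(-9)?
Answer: √462/6 ≈ 3.5824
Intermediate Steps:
M = 27
o(c) = (18 + c)/(2*c) (o(c) = (18 + c)/((2*c)) = (18 + c)*(1/(2*c)) = (18 + c)/(2*c))
√(o(M) + 12) = √((½)*(18 + 27)/27 + 12) = √((½)*(1/27)*45 + 12) = √(⅚ + 12) = √(77/6) = √462/6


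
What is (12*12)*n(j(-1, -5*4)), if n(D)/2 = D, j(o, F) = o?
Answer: -288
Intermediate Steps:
n(D) = 2*D
(12*12)*n(j(-1, -5*4)) = (12*12)*(2*(-1)) = 144*(-2) = -288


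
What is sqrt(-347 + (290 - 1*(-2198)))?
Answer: sqrt(2141) ≈ 46.271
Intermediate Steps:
sqrt(-347 + (290 - 1*(-2198))) = sqrt(-347 + (290 + 2198)) = sqrt(-347 + 2488) = sqrt(2141)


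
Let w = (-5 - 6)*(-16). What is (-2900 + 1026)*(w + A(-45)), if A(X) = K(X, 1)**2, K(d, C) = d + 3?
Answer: -3635560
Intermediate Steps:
K(d, C) = 3 + d
w = 176 (w = -11*(-16) = 176)
A(X) = (3 + X)**2
(-2900 + 1026)*(w + A(-45)) = (-2900 + 1026)*(176 + (3 - 45)**2) = -1874*(176 + (-42)**2) = -1874*(176 + 1764) = -1874*1940 = -3635560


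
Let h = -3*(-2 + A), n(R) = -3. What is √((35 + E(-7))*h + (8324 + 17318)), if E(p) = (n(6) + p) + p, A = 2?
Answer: √25642 ≈ 160.13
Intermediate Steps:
E(p) = -3 + 2*p (E(p) = (-3 + p) + p = -3 + 2*p)
h = 0 (h = -3*(-2 + 2) = -3*0 = 0)
√((35 + E(-7))*h + (8324 + 17318)) = √((35 + (-3 + 2*(-7)))*0 + (8324 + 17318)) = √((35 + (-3 - 14))*0 + 25642) = √((35 - 17)*0 + 25642) = √(18*0 + 25642) = √(0 + 25642) = √25642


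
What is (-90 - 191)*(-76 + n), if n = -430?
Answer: 142186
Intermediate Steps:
(-90 - 191)*(-76 + n) = (-90 - 191)*(-76 - 430) = -281*(-506) = 142186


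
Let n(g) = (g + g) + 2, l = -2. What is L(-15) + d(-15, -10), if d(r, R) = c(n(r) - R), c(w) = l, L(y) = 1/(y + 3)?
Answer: -25/12 ≈ -2.0833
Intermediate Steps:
L(y) = 1/(3 + y)
n(g) = 2 + 2*g (n(g) = 2*g + 2 = 2 + 2*g)
c(w) = -2
d(r, R) = -2
L(-15) + d(-15, -10) = 1/(3 - 15) - 2 = 1/(-12) - 2 = -1/12 - 2 = -25/12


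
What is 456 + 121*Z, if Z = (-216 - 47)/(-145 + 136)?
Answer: 35927/9 ≈ 3991.9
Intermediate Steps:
Z = 263/9 (Z = -263/(-9) = -263*(-⅑) = 263/9 ≈ 29.222)
456 + 121*Z = 456 + 121*(263/9) = 456 + 31823/9 = 35927/9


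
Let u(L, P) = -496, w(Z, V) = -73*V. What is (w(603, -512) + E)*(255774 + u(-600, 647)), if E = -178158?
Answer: -35938547396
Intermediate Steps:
(w(603, -512) + E)*(255774 + u(-600, 647)) = (-73*(-512) - 178158)*(255774 - 496) = (37376 - 178158)*255278 = -140782*255278 = -35938547396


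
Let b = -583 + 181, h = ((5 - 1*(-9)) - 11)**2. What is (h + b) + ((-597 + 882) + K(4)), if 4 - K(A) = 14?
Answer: -118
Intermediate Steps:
K(A) = -10 (K(A) = 4 - 1*14 = 4 - 14 = -10)
h = 9 (h = ((5 + 9) - 11)**2 = (14 - 11)**2 = 3**2 = 9)
b = -402
(h + b) + ((-597 + 882) + K(4)) = (9 - 402) + ((-597 + 882) - 10) = -393 + (285 - 10) = -393 + 275 = -118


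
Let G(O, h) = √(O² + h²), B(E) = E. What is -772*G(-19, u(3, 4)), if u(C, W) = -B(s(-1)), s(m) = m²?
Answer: -772*√362 ≈ -14688.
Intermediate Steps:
u(C, W) = -1 (u(C, W) = -1*(-1)² = -1*1 = -1)
-772*G(-19, u(3, 4)) = -772*√((-19)² + (-1)²) = -772*√(361 + 1) = -772*√362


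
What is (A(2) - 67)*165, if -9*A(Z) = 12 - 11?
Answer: -33220/3 ≈ -11073.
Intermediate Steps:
A(Z) = -⅑ (A(Z) = -(12 - 11)/9 = -⅑*1 = -⅑)
(A(2) - 67)*165 = (-⅑ - 67)*165 = -604/9*165 = -33220/3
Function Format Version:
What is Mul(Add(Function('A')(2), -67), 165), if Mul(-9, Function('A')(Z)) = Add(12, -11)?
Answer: Rational(-33220, 3) ≈ -11073.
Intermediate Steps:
Function('A')(Z) = Rational(-1, 9) (Function('A')(Z) = Mul(Rational(-1, 9), Add(12, -11)) = Mul(Rational(-1, 9), 1) = Rational(-1, 9))
Mul(Add(Function('A')(2), -67), 165) = Mul(Add(Rational(-1, 9), -67), 165) = Mul(Rational(-604, 9), 165) = Rational(-33220, 3)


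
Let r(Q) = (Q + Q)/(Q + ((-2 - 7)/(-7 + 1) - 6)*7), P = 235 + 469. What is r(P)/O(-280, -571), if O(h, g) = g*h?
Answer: 352/26879825 ≈ 1.3095e-5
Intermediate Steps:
P = 704
r(Q) = 2*Q/(-63/2 + Q) (r(Q) = (2*Q)/(Q + (-9/(-6) - 6)*7) = (2*Q)/(Q + (-9*(-⅙) - 6)*7) = (2*Q)/(Q + (3/2 - 6)*7) = (2*Q)/(Q - 9/2*7) = (2*Q)/(Q - 63/2) = (2*Q)/(-63/2 + Q) = 2*Q/(-63/2 + Q))
r(P)/O(-280, -571) = (4*704/(-63 + 2*704))/((-571*(-280))) = (4*704/(-63 + 1408))/159880 = (4*704/1345)*(1/159880) = (4*704*(1/1345))*(1/159880) = (2816/1345)*(1/159880) = 352/26879825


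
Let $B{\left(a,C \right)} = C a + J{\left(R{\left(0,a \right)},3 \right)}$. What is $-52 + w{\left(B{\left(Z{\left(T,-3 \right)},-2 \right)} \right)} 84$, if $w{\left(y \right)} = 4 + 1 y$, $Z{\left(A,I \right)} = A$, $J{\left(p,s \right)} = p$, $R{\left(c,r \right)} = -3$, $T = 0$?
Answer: $32$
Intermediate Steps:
$B{\left(a,C \right)} = -3 + C a$ ($B{\left(a,C \right)} = C a - 3 = -3 + C a$)
$w{\left(y \right)} = 4 + y$
$-52 + w{\left(B{\left(Z{\left(T,-3 \right)},-2 \right)} \right)} 84 = -52 + \left(4 - 3\right) 84 = -52 + 1 \cdot 84 = -52 + 84 = 32$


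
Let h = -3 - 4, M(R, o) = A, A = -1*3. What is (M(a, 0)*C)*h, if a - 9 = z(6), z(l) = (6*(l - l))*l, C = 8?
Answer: 168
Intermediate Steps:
z(l) = 0 (z(l) = (6*0)*l = 0*l = 0)
a = 9 (a = 9 + 0 = 9)
A = -3
M(R, o) = -3
h = -7
(M(a, 0)*C)*h = -3*8*(-7) = -24*(-7) = 168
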